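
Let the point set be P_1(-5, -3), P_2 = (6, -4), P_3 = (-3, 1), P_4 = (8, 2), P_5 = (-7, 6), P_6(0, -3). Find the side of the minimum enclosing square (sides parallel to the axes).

15

The bounding box has width 15 and height 10.
An axis-aligned square enclosing the set must have side ≥ max(width, height).
So the minimum side is max(15, 10) = 15.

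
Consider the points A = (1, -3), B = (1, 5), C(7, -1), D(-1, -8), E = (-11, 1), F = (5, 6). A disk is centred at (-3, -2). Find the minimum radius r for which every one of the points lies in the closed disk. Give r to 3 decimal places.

The required radius is the distance from (-3, -2) to the farthest point.
Squared distances: 17, 65, 101, 40, 73, 128.
Maximum is 128, attained at F.
r = √128 ≈ 11.314.

11.314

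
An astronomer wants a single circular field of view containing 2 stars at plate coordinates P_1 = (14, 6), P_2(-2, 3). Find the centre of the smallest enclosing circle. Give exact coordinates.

The smallest circle enclosing two points has them as diameter endpoints.
Centre = midpoint = (6, 4.5); r² = |P_1P_2|²/4 = 265/4 = 66.25.
Centre = (6, 4.5).

(6, 4.5)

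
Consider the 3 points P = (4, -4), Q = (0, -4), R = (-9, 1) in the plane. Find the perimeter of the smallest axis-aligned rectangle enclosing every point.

Width = max x − min x = 4 − (-9) = 13.
Height = max y − min y = 1 − (-4) = 5.
Perimeter = 2(13 + 5) = 36.

36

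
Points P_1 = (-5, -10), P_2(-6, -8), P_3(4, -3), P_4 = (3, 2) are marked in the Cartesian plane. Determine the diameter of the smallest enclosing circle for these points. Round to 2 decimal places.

14.42

The minimum enclosing circle of a finite set is fixed by two of the points (as a diameter) or three (as a circumcircle).
The farthest pair is P_1–P_4 with squared distance 208. The circle on this segment as diameter has centre (-1, -4) and r² = 208/4 = 52.
Check P_2: distance² to centre = 41 ≤ 52, so it lies inside.
All remaining points lie in this disk, and no smaller disk contains both endpoints, so this is the minimum enclosing circle.
Diameter = 2r = 2√52 ≈ 14.42.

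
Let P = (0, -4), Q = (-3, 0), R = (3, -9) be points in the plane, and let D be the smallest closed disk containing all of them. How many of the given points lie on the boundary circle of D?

Side lengths²: PQ² = 25, PR² = 34, QR² = 117.
Since QR² = 117 ≥ 34 + 25 = 59, the angle opposite QR is not acute, so the smallest enclosing circle has QR as diameter.
Centre = midpoint of QR = (0, -4.5), r² = 117/4 = 29.25.
The points at distance exactly r from the centre are Q, R — 2 points.

2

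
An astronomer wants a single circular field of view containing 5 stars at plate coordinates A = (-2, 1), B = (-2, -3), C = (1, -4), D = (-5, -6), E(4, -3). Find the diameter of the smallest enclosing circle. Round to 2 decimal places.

A smallest enclosing disk is always determined by at most three of the input points on its boundary.
The minimum enclosing circle is determined by three boundary points: A, D, E.
Their circumcentre is (-7/9, -11/3) with r² = 1885/81.
The farthest remaining point C is at distance² 265/81 ≤ 1885/81.
Diameter = 2r = 2√(1885/81) ≈ 9.65.

9.65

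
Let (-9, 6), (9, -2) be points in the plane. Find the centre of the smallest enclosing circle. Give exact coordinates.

(0, 2)

The smallest circle enclosing two points has them as diameter endpoints.
Centre = midpoint = (0, 2); r² = |(-9, 6)−(9, -2)|²/4 = 388/4 = 97.
Centre = (0, 2).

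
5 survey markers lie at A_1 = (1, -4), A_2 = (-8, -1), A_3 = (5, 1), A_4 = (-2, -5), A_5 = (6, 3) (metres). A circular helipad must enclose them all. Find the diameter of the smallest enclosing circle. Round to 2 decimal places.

14.56

The farthest pair is A_2–A_5 with squared distance 212. The circle on this segment as diameter has centre (-1, 1) and r² = 212/4 = 53.
Check A_1: distance² to centre = 29 ≤ 53, so it lies inside.
All remaining points lie in this disk, and no smaller disk contains both endpoints, so this is the minimum enclosing circle.
Diameter = 2r = 2√53 ≈ 14.56.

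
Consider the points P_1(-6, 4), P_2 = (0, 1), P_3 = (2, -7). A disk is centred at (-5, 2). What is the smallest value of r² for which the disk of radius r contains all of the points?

130

The required radius is the distance from (-5, 2) to the farthest point.
Squared distances: 5, 26, 130.
Maximum is 130, attained at P_3.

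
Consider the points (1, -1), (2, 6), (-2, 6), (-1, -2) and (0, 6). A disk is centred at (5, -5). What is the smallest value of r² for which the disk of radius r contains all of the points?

The required radius is the distance from (5, -5) to the farthest point.
Squared distances: 32, 130, 170, 45, 146.
Maximum is 170, attained at (-2, 6).

170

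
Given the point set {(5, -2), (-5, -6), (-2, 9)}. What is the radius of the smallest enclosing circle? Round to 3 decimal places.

Call the three points A, B, C in the order given.
Side lengths²: AB² = 116, AC² = 170, BC² = 234.
Since BC² = 234 < 170 + 116 = 286, the triangle is acute, so the smallest enclosing circle is the circumcircle.
Circumcentre = (-48/23, 28/23), r² = 32045/529.
r = √(32045/529) ≈ 7.783.

7.783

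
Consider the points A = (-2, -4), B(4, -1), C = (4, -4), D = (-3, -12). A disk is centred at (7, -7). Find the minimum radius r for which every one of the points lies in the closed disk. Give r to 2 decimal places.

11.18

The required radius is the distance from (7, -7) to the farthest point.
Squared distances: 90, 45, 18, 125.
Maximum is 125, attained at D.
r = √125 ≈ 11.18.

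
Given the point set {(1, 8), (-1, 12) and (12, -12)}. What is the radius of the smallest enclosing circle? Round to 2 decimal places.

Call the three points A, B, C in the order given.
Side lengths²: AB² = 20, AC² = 521, BC² = 745.
Since BC² = 745 ≥ 521 + 20 = 541, the angle opposite BC is not acute, so the smallest enclosing circle has BC as diameter.
Centre = midpoint of BC = (5.5, 0), r² = 745/4 = 186.25.
r = √(186.25) ≈ 13.65.

13.65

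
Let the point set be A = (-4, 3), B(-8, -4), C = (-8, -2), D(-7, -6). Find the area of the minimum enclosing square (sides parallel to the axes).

81

The bounding box has width 4 and height 9.
An axis-aligned square enclosing the set must have side ≥ max(width, height).
So the minimum side is max(4, 9) = 9.
Area = 9² = 81.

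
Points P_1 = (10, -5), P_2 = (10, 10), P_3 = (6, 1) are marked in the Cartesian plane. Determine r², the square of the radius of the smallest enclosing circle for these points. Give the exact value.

Side lengths²: P_1P_2² = 225, P_1P_3² = 52, P_2P_3² = 97.
Since P_1P_2² = 225 ≥ 97 + 52 = 149, the angle opposite P_1P_2 is not acute, so the smallest enclosing circle has P_1P_2 as diameter.
Centre = midpoint of P_1P_2 = (10, 2.5), r² = 225/4 = 56.25.

56.25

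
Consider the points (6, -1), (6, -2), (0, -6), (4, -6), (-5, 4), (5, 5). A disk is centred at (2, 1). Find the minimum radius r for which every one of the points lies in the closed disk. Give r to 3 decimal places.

The required radius is the distance from (2, 1) to the farthest point.
Squared distances: 20, 25, 53, 53, 58, 25.
Maximum is 58, attained at (-5, 4).
r = √58 ≈ 7.616.

7.616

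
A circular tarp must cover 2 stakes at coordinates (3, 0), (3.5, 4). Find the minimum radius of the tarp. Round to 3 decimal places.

2.016

The smallest circle enclosing two points has them as diameter endpoints.
Centre = midpoint = (3.25, 2); r² = |(3, 0)−(3.5, 4)|²/4 = 16.25/4 = 4.0625.
r = √(4.0625) ≈ 2.016.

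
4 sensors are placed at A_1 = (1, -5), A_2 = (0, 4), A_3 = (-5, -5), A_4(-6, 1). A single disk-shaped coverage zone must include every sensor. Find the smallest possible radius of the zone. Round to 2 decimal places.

The minimum enclosing circle is determined by three boundary points: A_1, A_2, A_3.
Their circumcentre is (-2, -7/9) with r² = 2173/81.
The farthest remaining point A_4 is at distance² 1552/81 ≤ 2173/81.
r = √(2173/81) ≈ 5.18.

5.18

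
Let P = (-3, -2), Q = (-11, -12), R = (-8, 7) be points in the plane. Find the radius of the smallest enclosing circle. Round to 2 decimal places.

Side lengths²: PQ² = 164, PR² = 106, QR² = 370.
Since QR² = 370 ≥ 164 + 106 = 270, the angle opposite QR is not acute, so the smallest enclosing circle has QR as diameter.
Centre = midpoint of QR = (-9.5, -2.5), r² = 370/4 = 92.5.
r = √(92.5) ≈ 9.62.

9.62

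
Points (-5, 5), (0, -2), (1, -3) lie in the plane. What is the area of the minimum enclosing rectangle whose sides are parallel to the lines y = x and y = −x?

In coordinates u = x + y, v = x − y the rectangle is axis-aligned; the map (x,y)→(u,v) scales areas by 2.
u-values: 0, -2, -2; range = 0 − (-2) = 2.
v-values: -10, 2, 4; range = 4 − (-10) = 14.
Area = (2 × 14) / 2 = 14.

14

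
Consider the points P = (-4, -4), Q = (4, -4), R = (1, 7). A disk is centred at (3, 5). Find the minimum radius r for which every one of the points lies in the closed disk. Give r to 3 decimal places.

The required radius is the distance from (3, 5) to the farthest point.
Squared distances: 130, 82, 8.
Maximum is 130, attained at P.
r = √130 ≈ 11.402.

11.402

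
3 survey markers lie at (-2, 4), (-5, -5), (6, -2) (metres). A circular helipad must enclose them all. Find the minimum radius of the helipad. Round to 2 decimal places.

Call the three points A, B, C in the order given.
Side lengths²: AB² = 90, AC² = 100, BC² = 130.
Since BC² = 130 < 100 + 90 = 190, the triangle is acute, so the smallest enclosing circle is the circumcircle.
Circumcentre = (0, -5/3), r² = 325/9.
r = √(325/9) ≈ 6.01.

6.01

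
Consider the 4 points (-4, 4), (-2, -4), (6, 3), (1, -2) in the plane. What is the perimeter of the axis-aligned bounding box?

36

Width = max x − min x = 6 − (-4) = 10.
Height = max y − min y = 4 − (-4) = 8.
Perimeter = 2(10 + 8) = 36.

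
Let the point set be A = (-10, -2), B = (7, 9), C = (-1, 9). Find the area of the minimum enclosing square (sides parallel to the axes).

289

The bounding box has width 17 and height 11.
An axis-aligned square enclosing the set must have side ≥ max(width, height).
So the minimum side is max(17, 11) = 17.
Area = 17² = 289.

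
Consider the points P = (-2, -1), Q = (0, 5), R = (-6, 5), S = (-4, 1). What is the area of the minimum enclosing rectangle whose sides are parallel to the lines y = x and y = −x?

In coordinates u = x + y, v = x − y the rectangle is axis-aligned; the map (x,y)→(u,v) scales areas by 2.
u-values: -3, 5, -1, -3; range = 5 − (-3) = 8.
v-values: -1, -5, -11, -5; range = -1 − (-11) = 10.
Area = (8 × 10) / 2 = 40.

40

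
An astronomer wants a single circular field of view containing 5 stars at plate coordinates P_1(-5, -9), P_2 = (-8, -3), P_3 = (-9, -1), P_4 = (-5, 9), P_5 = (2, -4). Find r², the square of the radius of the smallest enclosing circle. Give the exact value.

By Welzl's lemma the MEC is supported by two points (diametrically opposite) or three points (on a circumcircle).
The farthest pair is P_1–P_4 with squared distance 324. The circle on this segment as diameter has centre (-5, 0) and r² = 324/4 = 81.
Check P_2: distance² to centre = 18 ≤ 81, so it lies inside.
All remaining points lie in this disk, and no smaller disk contains both endpoints, so this is the minimum enclosing circle.

81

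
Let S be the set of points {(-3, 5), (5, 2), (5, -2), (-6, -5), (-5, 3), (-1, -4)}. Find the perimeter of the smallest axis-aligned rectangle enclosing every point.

42

Width = max x − min x = 5 − (-6) = 11.
Height = max y − min y = 5 − (-5) = 10.
Perimeter = 2(11 + 10) = 42.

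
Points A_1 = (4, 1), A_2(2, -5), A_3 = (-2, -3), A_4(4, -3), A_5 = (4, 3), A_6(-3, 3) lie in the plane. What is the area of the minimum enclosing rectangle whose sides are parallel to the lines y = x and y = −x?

In coordinates u = x + y, v = x − y the rectangle is axis-aligned; the map (x,y)→(u,v) scales areas by 2.
u-values: 5, -3, -5, 1, 7, 0; range = 7 − (-5) = 12.
v-values: 3, 7, 1, 7, 1, -6; range = 7 − (-6) = 13.
Area = (12 × 13) / 2 = 78.

78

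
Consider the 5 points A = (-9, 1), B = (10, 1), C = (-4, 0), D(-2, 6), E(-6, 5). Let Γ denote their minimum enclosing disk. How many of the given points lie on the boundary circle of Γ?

By Welzl's lemma the MEC is supported by two points (diametrically opposite) or three points (on a circumcircle).
The farthest pair is A–B with squared distance 361. The circle on this segment as diameter has centre (0.5, 1) and r² = 361/4 = 90.25.
Check C: distance² to centre = 21.25 ≤ 90.25, so it lies inside.
All remaining points lie in this disk, and no smaller disk contains both endpoints, so this is the minimum enclosing circle.
The points at distance exactly r from the centre are A, B — 2 points.

2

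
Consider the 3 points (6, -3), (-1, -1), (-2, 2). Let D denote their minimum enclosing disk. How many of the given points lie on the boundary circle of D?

Call the three points A, B, C in the order given.
Side lengths²: AB² = 53, AC² = 89, BC² = 10.
Since AC² = 89 ≥ 53 + 10 = 63, the angle opposite AC is not acute, so the smallest enclosing circle has AC as diameter.
Centre = midpoint of AC = (2, -0.5), r² = 89/4 = 22.25.
The points at distance exactly r from the centre are (6, -3), (-2, 2) — 2 points.

2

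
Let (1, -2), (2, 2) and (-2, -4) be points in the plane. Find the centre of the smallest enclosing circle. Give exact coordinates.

(0, -1)

Call the three points A, B, C in the order given.
Side lengths²: AB² = 17, AC² = 13, BC² = 52.
Since BC² = 52 ≥ 17 + 13 = 30, the angle opposite BC is not acute, so the smallest enclosing circle has BC as diameter.
Centre = midpoint of BC = (0, -1), r² = 52/4 = 13.
Centre = (0, -1).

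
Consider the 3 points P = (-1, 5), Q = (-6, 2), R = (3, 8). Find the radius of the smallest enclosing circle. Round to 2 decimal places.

Side lengths²: PQ² = 34, PR² = 25, QR² = 117.
Since QR² = 117 ≥ 34 + 25 = 59, the angle opposite QR is not acute, so the smallest enclosing circle has QR as diameter.
Centre = midpoint of QR = (-1.5, 5), r² = 117/4 = 29.25.
r = √(29.25) ≈ 5.41.

5.41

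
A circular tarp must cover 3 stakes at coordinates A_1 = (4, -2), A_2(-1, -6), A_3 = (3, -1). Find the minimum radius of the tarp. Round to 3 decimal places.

3.221

Side lengths²: A_1A_2² = 41, A_1A_3² = 2, A_2A_3² = 41.
Since A_2A_3² = 41 < 41 + 2 = 43, the triangle is acute, so the smallest enclosing circle is the circumcircle.
Circumcentre = (23/18, -67/18), r² = 1681/162.
r = √(1681/162) ≈ 3.221.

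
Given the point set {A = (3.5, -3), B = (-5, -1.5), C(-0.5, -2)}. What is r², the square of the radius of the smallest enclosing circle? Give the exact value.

Side lengths²: AB² = 74.5, AC² = 17, BC² = 20.5.
Since AB² = 74.5 ≥ 20.5 + 17 = 37.5, the angle opposite AB is not acute, so the smallest enclosing circle has AB as diameter.
Centre = midpoint of AB = (-0.75, -2.25), r² = 74.5/4 = 18.625.

18.625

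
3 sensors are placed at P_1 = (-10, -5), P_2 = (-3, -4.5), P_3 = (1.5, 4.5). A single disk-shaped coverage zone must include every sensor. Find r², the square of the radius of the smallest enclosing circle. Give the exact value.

55.625

Side lengths²: P_1P_2² = 49.25, P_1P_3² = 222.5, P_2P_3² = 101.25.
Since P_1P_3² = 222.5 ≥ 101.25 + 49.25 = 150.5, the angle opposite P_1P_3 is not acute, so the smallest enclosing circle has P_1P_3 as diameter.
Centre = midpoint of P_1P_3 = (-4.25, -0.25), r² = 222.5/4 = 55.625.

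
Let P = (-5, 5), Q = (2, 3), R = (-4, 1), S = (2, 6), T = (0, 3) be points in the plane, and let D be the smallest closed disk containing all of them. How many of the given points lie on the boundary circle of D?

3

A smallest enclosing disk is always determined by at most three of the input points on its boundary.
The minimum enclosing circle is determined by three boundary points: P, R, S.
Their circumcentre is (-73/58, 221/58) with r² = 25925/1682.
The farthest remaining point Q is at distance² 18965/1682 ≤ 25925/1682.
The points at distance exactly r from the centre are P, R, S — 3 points.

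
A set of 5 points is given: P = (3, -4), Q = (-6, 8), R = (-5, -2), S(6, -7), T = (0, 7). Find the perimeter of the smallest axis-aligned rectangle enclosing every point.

54

Width = max x − min x = 6 − (-6) = 12.
Height = max y − min y = 8 − (-7) = 15.
Perimeter = 2(12 + 15) = 54.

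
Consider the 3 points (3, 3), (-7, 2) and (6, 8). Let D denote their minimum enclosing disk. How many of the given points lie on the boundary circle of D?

Call the three points A, B, C in the order given.
Side lengths²: AB² = 101, AC² = 34, BC² = 205.
Since BC² = 205 ≥ 101 + 34 = 135, the angle opposite BC is not acute, so the smallest enclosing circle has BC as diameter.
Centre = midpoint of BC = (-0.5, 5), r² = 205/4 = 51.25.
The points at distance exactly r from the centre are (-7, 2), (6, 8) — 2 points.

2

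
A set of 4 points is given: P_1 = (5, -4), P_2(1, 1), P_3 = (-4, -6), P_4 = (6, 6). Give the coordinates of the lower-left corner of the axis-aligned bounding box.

(-4, -6)

x-range [-4, 6], y-range [-6, 6].
The lower-left corner is (-4, -6).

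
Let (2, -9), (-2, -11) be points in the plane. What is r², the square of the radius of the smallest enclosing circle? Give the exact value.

5

The smallest circle enclosing two points has them as diameter endpoints.
Centre = midpoint = (0, -10); r² = |(2, -9)−(-2, -11)|²/4 = 20/4 = 5.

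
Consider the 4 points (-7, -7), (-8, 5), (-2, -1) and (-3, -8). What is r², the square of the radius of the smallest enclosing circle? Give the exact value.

The farthest pair is (-8, 5)–(-3, -8) with squared distance 194. The circle on this segment as diameter has centre (-5.5, -1.5) and r² = 194/4 = 48.5.
Check (-7, -7): distance² to centre = 32.5 ≤ 48.5, so it lies inside.
All remaining points lie in this disk, and no smaller disk contains both endpoints, so this is the minimum enclosing circle.

48.5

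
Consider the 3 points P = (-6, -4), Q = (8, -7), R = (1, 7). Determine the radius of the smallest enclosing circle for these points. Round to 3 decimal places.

Side lengths²: PQ² = 205, PR² = 170, QR² = 245.
Since QR² = 245 < 205 + 170 = 375, the triangle is acute, so the smallest enclosing circle is the circumcircle.
Circumcentre = (1.9, -1.3), r² = 69.7.
r = √(69.7) ≈ 8.349.

8.349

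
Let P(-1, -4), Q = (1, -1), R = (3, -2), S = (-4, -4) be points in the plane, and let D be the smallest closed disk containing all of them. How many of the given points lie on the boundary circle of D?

2

A smallest enclosing disk is always determined by at most three of the input points on its boundary.
The farthest pair is R–S with squared distance 53. The circle on this segment as diameter has centre (-0.5, -3) and r² = 53/4 = 13.25.
Check P: distance² to centre = 1.25 ≤ 13.25, so it lies inside.
All remaining points lie in this disk, and no smaller disk contains both endpoints, so this is the minimum enclosing circle.
The points at distance exactly r from the centre are R, S — 2 points.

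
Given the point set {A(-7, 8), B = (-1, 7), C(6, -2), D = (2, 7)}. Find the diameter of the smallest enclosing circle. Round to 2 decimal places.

16.40

By Welzl's lemma the MEC is supported by two points (diametrically opposite) or three points (on a circumcircle).
The farthest pair is A–C with squared distance 269. The circle on this segment as diameter has centre (-0.5, 3) and r² = 269/4 = 67.25.
Check B: distance² to centre = 16.25 ≤ 67.25, so it lies inside.
All remaining points lie in this disk, and no smaller disk contains both endpoints, so this is the minimum enclosing circle.
Diameter = 2r = 2√(67.25) ≈ 16.40.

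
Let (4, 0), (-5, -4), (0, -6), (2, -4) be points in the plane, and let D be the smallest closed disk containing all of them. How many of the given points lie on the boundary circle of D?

2

The farthest pair is (4, 0)–(-5, -4) with squared distance 97. The circle on this segment as diameter has centre (-0.5, -2) and r² = 97/4 = 24.25.
Check (0, -6): distance² to centre = 16.25 ≤ 24.25, so it lies inside.
All remaining points lie in this disk, and no smaller disk contains both endpoints, so this is the minimum enclosing circle.
The points at distance exactly r from the centre are (4, 0), (-5, -4) — 2 points.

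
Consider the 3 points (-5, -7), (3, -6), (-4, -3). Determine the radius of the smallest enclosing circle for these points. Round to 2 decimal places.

Call the three points A, B, C in the order given.
Side lengths²: AB² = 65, AC² = 17, BC² = 58.
Since AB² = 65 < 58 + 17 = 75, the triangle is acute, so the smallest enclosing circle is the circumcircle.
Circumcentre = (-67/62, -363/62), r² = 32045/1922.
r = √(32045/1922) ≈ 4.08.

4.08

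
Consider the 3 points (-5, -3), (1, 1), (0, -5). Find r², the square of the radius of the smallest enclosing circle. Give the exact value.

Call the three points A, B, C in the order given.
Side lengths²: AB² = 52, AC² = 29, BC² = 37.
Since AB² = 52 < 37 + 29 = 66, the triangle is acute, so the smallest enclosing circle is the circumcircle.
Circumcentre = (-1.5625, -1.65625), r² = 13.6220703125.

13.6220703125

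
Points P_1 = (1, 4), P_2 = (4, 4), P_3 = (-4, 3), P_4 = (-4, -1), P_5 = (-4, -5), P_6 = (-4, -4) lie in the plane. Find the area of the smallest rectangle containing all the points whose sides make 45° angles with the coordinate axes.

In coordinates u = x + y, v = x − y the rectangle is axis-aligned; the map (x,y)→(u,v) scales areas by 2.
u-values: 5, 8, -1, -5, -9, -8; range = 8 − (-9) = 17.
v-values: -3, 0, -7, -3, 1, 0; range = 1 − (-7) = 8.
Area = (17 × 8) / 2 = 68.

68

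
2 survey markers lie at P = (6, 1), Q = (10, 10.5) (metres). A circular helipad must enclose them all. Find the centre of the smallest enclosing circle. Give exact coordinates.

The smallest circle enclosing two points has them as diameter endpoints.
Centre = midpoint = (8, 5.75); r² = |PQ|²/4 = 106.25/4 = 26.5625.
Centre = (8, 5.75).

(8, 5.75)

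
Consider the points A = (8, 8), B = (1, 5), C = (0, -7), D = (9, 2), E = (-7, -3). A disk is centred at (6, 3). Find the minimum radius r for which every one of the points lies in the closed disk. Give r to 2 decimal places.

The required radius is the distance from (6, 3) to the farthest point.
Squared distances: 29, 29, 136, 10, 205.
Maximum is 205, attained at E.
r = √205 ≈ 14.32.

14.32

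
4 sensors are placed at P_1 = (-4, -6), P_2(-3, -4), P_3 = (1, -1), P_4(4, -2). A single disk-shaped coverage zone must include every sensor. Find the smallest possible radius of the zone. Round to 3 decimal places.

The farthest pair is P_1–P_4 with squared distance 80. The circle on this segment as diameter has centre (0, -4) and r² = 80/4 = 20.
Check P_2: distance² to centre = 9 ≤ 20, so it lies inside.
All remaining points lie in this disk, and no smaller disk contains both endpoints, so this is the minimum enclosing circle.
r = √20 ≈ 4.472.

4.472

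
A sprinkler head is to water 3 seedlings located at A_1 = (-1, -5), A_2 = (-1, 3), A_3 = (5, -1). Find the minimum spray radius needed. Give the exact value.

13/3

Side lengths²: A_1A_2² = 64, A_1A_3² = 52, A_2A_3² = 52.
Since A_1A_2² = 64 < 52 + 52 = 104, the triangle is acute, so the smallest enclosing circle is the circumcircle.
Circumcentre = (2/3, -1), r² = 169/9.
r = √(169/9) = 13/3.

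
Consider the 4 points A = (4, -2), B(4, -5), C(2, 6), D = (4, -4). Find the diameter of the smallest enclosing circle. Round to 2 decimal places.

11.18

A smallest enclosing disk is always determined by at most three of the input points on its boundary.
The farthest pair is B–C with squared distance 125. The circle on this segment as diameter has centre (3, 0.5) and r² = 125/4 = 31.25.
Check A: distance² to centre = 7.25 ≤ 31.25, so it lies inside.
All remaining points lie in this disk, and no smaller disk contains both endpoints, so this is the minimum enclosing circle.
Diameter = 2r = 2√(31.25) ≈ 11.18.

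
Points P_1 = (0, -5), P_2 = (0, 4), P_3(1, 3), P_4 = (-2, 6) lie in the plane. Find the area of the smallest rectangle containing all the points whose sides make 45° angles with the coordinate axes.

In coordinates u = x + y, v = x − y the rectangle is axis-aligned; the map (x,y)→(u,v) scales areas by 2.
u-values: -5, 4, 4, 4; range = 4 − (-5) = 9.
v-values: 5, -4, -2, -8; range = 5 − (-8) = 13.
Area = (9 × 13) / 2 = 58.5.

58.5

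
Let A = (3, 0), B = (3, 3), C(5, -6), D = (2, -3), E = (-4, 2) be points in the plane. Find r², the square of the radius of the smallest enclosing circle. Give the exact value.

A smallest enclosing disk is always determined by at most three of the input points on its boundary.
The farthest pair is C–E with squared distance 145. The circle on this segment as diameter has centre (0.5, -2) and r² = 145/4 = 36.25.
Check A: distance² to centre = 10.25 ≤ 36.25, so it lies inside.
All remaining points lie in this disk, and no smaller disk contains both endpoints, so this is the minimum enclosing circle.

36.25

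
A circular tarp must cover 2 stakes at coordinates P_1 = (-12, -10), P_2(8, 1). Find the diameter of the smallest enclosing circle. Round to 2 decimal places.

The smallest circle enclosing two points has them as diameter endpoints.
Centre = midpoint = (-2, -4.5); r² = |P_1P_2|²/4 = 521/4 = 130.25.
Diameter = 2r = 2√(130.25) ≈ 22.83.

22.83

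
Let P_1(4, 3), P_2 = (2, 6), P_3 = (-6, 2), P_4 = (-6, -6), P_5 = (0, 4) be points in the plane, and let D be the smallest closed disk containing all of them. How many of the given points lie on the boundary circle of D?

By Welzl's lemma the MEC is supported by two points (diametrically opposite) or three points (on a circumcircle).
The farthest pair is P_2–P_4 with squared distance 208. The circle on this segment as diameter has centre (-2, 0) and r² = 208/4 = 52.
Check P_1: distance² to centre = 45 ≤ 52, so it lies inside.
All remaining points lie in this disk, and no smaller disk contains both endpoints, so this is the minimum enclosing circle.
The points at distance exactly r from the centre are P_2, P_4 — 2 points.

2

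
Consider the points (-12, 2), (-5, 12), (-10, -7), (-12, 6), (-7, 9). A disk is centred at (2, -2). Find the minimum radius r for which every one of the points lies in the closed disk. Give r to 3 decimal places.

16.125

The required radius is the distance from (2, -2) to the farthest point.
Squared distances: 212, 245, 169, 260, 202.
Maximum is 260, attained at (-12, 6).
r = √260 ≈ 16.125.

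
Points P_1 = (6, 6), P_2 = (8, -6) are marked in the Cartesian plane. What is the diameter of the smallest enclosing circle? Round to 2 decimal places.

12.17

The smallest circle enclosing two points has them as diameter endpoints.
Centre = midpoint = (7, 0); r² = |P_1P_2|²/4 = 148/4 = 37.
Diameter = 2r = 2√37 ≈ 12.17.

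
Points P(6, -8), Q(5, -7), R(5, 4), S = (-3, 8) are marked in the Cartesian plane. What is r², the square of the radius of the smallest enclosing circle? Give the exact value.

The farthest pair is P–S with squared distance 337. The circle on this segment as diameter has centre (1.5, 0) and r² = 337/4 = 84.25.
Check Q: distance² to centre = 61.25 ≤ 84.25, so it lies inside.
All remaining points lie in this disk, and no smaller disk contains both endpoints, so this is the minimum enclosing circle.

84.25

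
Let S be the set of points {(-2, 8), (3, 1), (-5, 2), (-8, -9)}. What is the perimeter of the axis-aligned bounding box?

56

Width = max x − min x = 3 − (-8) = 11.
Height = max y − min y = 8 − (-9) = 17.
Perimeter = 2(11 + 17) = 56.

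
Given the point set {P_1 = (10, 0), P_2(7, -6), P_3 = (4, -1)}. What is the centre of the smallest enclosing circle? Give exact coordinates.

(161/22, -53/22)

Side lengths²: P_1P_2² = 45, P_1P_3² = 37, P_2P_3² = 34.
Since P_1P_2² = 45 < 37 + 34 = 71, the triangle is acute, so the smallest enclosing circle is the circumcircle.
Circumcentre = (161/22, -53/22), r² = 3145/242.
Centre = (161/22, -53/22).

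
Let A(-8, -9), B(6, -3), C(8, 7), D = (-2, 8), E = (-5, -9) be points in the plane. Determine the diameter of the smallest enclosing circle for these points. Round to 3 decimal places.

A smallest enclosing disk is always determined by at most three of the input points on its boundary.
The farthest pair is A–C with squared distance 512. The circle on this segment as diameter has centre (0, -1) and r² = 512/4 = 128.
Check B: distance² to centre = 40 ≤ 128, so it lies inside.
All remaining points lie in this disk, and no smaller disk contains both endpoints, so this is the minimum enclosing circle.
Diameter = 2r = 2√128 ≈ 22.627.

22.627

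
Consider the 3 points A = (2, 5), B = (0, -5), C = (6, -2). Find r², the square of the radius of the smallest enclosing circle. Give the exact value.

4225/162

Side lengths²: AB² = 104, AC² = 65, BC² = 45.
Since AB² = 104 < 65 + 45 = 110, the triangle is acute, so the smallest enclosing circle is the circumcircle.
Circumcentre = (23/18, -1/18), r² = 4225/162.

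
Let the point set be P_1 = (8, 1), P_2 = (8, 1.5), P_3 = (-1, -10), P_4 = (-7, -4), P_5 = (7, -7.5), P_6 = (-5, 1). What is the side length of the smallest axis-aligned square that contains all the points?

The bounding box has width 15 and height 11.5.
An axis-aligned square enclosing the set must have side ≥ max(width, height).
So the minimum side is max(15, 11.5) = 15.

15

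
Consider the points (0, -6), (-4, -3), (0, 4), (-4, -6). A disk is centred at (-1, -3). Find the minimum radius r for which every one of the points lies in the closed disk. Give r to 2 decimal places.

The required radius is the distance from (-1, -3) to the farthest point.
Squared distances: 10, 9, 50, 18.
Maximum is 50, attained at (0, 4).
r = √50 ≈ 7.07.

7.07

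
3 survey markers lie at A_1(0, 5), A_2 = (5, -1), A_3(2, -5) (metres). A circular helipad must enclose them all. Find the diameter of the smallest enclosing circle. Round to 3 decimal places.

10.198

Side lengths²: A_1A_2² = 61, A_1A_3² = 104, A_2A_3² = 25.
Since A_1A_3² = 104 ≥ 61 + 25 = 86, the angle opposite A_1A_3 is not acute, so the smallest enclosing circle has A_1A_3 as diameter.
Centre = midpoint of A_1A_3 = (1, 0), r² = 104/4 = 26.
Diameter = 2r = 2√26 ≈ 10.198.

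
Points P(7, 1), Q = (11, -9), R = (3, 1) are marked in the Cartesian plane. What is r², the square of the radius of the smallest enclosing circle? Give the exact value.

Side lengths²: PQ² = 116, PR² = 16, QR² = 164.
Since QR² = 164 ≥ 116 + 16 = 132, the angle opposite QR is not acute, so the smallest enclosing circle has QR as diameter.
Centre = midpoint of QR = (7, -4), r² = 164/4 = 41.

41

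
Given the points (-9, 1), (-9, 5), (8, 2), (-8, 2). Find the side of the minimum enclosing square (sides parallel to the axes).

17

The bounding box has width 17 and height 4.
An axis-aligned square enclosing the set must have side ≥ max(width, height).
So the minimum side is max(17, 4) = 17.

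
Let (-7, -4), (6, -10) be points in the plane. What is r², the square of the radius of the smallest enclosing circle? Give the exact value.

The smallest circle enclosing two points has them as diameter endpoints.
Centre = midpoint = (-0.5, -7); r² = |(-7, -4)−(6, -10)|²/4 = 205/4 = 51.25.

51.25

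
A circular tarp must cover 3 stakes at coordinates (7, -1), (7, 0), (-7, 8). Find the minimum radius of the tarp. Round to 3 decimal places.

8.322

Call the three points A, B, C in the order given.
Side lengths²: AB² = 1, AC² = 277, BC² = 260.
Since AC² = 277 ≥ 260 + 1 = 261, the angle opposite AC is not acute, so the smallest enclosing circle has AC as diameter.
Centre = midpoint of AC = (0, 3.5), r² = 277/4 = 69.25.
r = √(69.25) ≈ 8.322.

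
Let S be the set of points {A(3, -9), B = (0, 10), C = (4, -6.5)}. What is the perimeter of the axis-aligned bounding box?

Width = max x − min x = 4 − 0 = 4.
Height = max y − min y = 10 − (-9) = 19.
Perimeter = 2(4 + 19) = 46.

46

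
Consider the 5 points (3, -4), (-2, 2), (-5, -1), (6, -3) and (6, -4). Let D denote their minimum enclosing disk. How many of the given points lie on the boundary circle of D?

A smallest enclosing disk is always determined by at most three of the input points on its boundary.
The farthest pair is (-5, -1)–(6, -4) with squared distance 130. The circle on this segment as diameter has centre (0.5, -2.5) and r² = 130/4 = 32.5.
Check (3, -4): distance² to centre = 8.5 ≤ 32.5, so it lies inside.
All remaining points lie in this disk, and no smaller disk contains both endpoints, so this is the minimum enclosing circle.
The points at distance exactly r from the centre are (-5, -1), (6, -4) — 2 points.

2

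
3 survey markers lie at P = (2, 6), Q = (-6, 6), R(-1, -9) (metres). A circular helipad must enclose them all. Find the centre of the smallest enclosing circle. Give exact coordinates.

Side lengths²: PQ² = 64, PR² = 234, QR² = 250.
Since QR² = 250 < 234 + 64 = 298, the triangle is acute, so the smallest enclosing circle is the circumcircle.
Circumcentre = (-2, -1), r² = 65.
Centre = (-2, -1).

(-2, -1)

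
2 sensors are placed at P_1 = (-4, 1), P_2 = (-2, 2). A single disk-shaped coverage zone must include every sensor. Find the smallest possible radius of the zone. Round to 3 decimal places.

The smallest circle enclosing two points has them as diameter endpoints.
Centre = midpoint = (-3, 1.5); r² = |P_1P_2|²/4 = 5/4 = 1.25.
r = √(1.25) ≈ 1.118.

1.118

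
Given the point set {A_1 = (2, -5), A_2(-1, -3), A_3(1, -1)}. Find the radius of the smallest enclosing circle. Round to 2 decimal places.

2.10

Side lengths²: A_1A_2² = 13, A_1A_3² = 17, A_2A_3² = 8.
Since A_1A_3² = 17 < 13 + 8 = 21, the triangle is acute, so the smallest enclosing circle is the circumcircle.
Circumcentre = (1.1, -3.1), r² = 4.42.
r = √(4.42) ≈ 2.10.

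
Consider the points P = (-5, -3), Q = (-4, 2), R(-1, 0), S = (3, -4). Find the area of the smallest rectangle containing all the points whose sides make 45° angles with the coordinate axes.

In coordinates u = x + y, v = x − y the rectangle is axis-aligned; the map (x,y)→(u,v) scales areas by 2.
u-values: -8, -2, -1, -1; range = -1 − (-8) = 7.
v-values: -2, -6, -1, 7; range = 7 − (-6) = 13.
Area = (7 × 13) / 2 = 45.5.

45.5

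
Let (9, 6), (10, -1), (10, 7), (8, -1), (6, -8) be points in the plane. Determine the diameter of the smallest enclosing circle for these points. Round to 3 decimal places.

The minimum enclosing circle of a finite set is fixed by two of the points (as a diameter) or three (as a circumcircle).
The farthest pair is (10, 7)–(6, -8) with squared distance 241. The circle on this segment as diameter has centre (8, -0.5) and r² = 241/4 = 60.25.
Check (9, 6): distance² to centre = 43.25 ≤ 60.25, so it lies inside.
All remaining points lie in this disk, and no smaller disk contains both endpoints, so this is the minimum enclosing circle.
Diameter = 2r = 2√(60.25) ≈ 15.524.

15.524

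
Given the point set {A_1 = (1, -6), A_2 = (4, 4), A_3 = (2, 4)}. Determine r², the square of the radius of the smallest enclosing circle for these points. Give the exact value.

27.25

Side lengths²: A_1A_2² = 109, A_1A_3² = 101, A_2A_3² = 4.
Since A_1A_2² = 109 ≥ 101 + 4 = 105, the angle opposite A_1A_2 is not acute, so the smallest enclosing circle has A_1A_2 as diameter.
Centre = midpoint of A_1A_2 = (2.5, -1), r² = 109/4 = 27.25.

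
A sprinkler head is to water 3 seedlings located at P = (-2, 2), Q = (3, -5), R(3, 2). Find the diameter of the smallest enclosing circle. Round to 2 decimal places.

Side lengths²: PQ² = 74, PR² = 25, QR² = 49.
Since PQ² = 74 ≥ 49 + 25 = 74, the angle opposite PQ is not acute, so the smallest enclosing circle has PQ as diameter.
Centre = midpoint of PQ = (0.5, -1.5), r² = 74/4 = 18.5.
Diameter = 2r = 2√(18.5) ≈ 8.60.

8.60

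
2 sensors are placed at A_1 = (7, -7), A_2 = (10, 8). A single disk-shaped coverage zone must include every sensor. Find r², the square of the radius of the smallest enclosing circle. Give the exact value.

58.5

The smallest circle enclosing two points has them as diameter endpoints.
Centre = midpoint = (8.5, 0.5); r² = |A_1A_2|²/4 = 234/4 = 58.5.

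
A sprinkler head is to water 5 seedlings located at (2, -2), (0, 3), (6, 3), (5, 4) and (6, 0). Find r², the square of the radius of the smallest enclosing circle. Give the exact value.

11.89

The minimum enclosing circle of a finite set is fixed by two of the points (as a diameter) or three (as a circumcircle).
The minimum enclosing circle is determined by three boundary points: (2, -2), (0, 3), (6, 3).
Their circumcentre is (3, 1.3) with r² = 11.89.
The farthest remaining point (5, 4) is at distance² 11.29 ≤ 11.89.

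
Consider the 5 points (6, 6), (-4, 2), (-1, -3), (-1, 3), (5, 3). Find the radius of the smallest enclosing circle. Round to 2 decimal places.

5.77

A smallest enclosing disk is always determined by at most three of the input points on its boundary.
The minimum enclosing circle is determined by three boundary points: (6, 6), (-4, 2), (-1, -3).
Their circumcentre is (55/31, 64/31) with r² = 32045/961.
The farthest remaining point (5, 3) is at distance² 10841/961 ≤ 32045/961.
r = √(32045/961) ≈ 5.77.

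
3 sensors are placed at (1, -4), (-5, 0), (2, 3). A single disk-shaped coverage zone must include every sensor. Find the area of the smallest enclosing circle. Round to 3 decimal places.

Call the three points A, B, C in the order given.
Side lengths²: AB² = 52, AC² = 50, BC² = 58.
Since BC² = 58 < 52 + 50 = 102, the triangle is acute, so the smallest enclosing circle is the circumcircle.
Circumcentre = (-18/23, -4/23), r² = 9425/529.
Area = π·r² = π·9425/529 ≈ 55.973.

55.973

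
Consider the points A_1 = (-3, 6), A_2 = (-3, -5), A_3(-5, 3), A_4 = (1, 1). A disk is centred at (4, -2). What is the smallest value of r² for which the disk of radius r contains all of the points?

113

The required radius is the distance from (4, -2) to the farthest point.
Squared distances: 113, 58, 106, 18.
Maximum is 113, attained at A_1.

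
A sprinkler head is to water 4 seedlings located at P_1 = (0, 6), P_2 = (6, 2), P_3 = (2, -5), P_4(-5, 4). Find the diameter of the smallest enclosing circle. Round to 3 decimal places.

A smallest enclosing disk is always determined by at most three of the input points on its boundary.
The minimum enclosing circle is determined by three boundary points: P_2, P_3, P_4.
Their circumcentre is (3/34, 25/34) with r² = 21125/578.
The farthest remaining point P_1 is at distance² 16025/578 ≤ 21125/578.
Diameter = 2r = 2√(21125/578) ≈ 12.091.

12.091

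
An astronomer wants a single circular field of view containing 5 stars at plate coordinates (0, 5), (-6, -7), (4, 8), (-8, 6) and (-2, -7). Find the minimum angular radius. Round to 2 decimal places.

9.01

A smallest enclosing disk is always determined by at most three of the input points on its boundary.
The farthest pair is (-6, -7)–(4, 8) with squared distance 325. The circle on this segment as diameter has centre (-1, 0.5) and r² = 325/4 = 81.25.
Check (0, 5): distance² to centre = 21.25 ≤ 81.25, so it lies inside.
All remaining points lie in this disk, and no smaller disk contains both endpoints, so this is the minimum enclosing circle.
r = √(81.25) ≈ 9.01.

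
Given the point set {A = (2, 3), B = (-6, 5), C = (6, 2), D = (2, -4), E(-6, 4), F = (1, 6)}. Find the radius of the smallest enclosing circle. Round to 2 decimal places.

A smallest enclosing disk is always determined by at most three of the input points on its boundary.
The minimum enclosing circle is determined by three boundary points: B, C, D.
Their circumcentre is (-11/28, 27/14) with r² = 32045/784.
The farthest remaining point E is at distance² 28013/784 ≤ 32045/784.
r = √(32045/784) ≈ 6.39.

6.39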